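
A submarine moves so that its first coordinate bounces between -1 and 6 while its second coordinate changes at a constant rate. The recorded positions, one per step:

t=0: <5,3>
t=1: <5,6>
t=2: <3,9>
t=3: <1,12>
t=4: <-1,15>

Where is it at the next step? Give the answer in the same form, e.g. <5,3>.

<1,18>

The first coordinate reflects between -1 and 6, moving 2 per step.
  step 5: -1 → 1
The second coordinate changes by +3 each step: at step 5 it is 18.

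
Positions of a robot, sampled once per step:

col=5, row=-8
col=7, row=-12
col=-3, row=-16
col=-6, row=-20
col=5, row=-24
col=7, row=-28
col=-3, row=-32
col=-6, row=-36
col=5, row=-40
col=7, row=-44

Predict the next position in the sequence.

col=-3, row=-48

Col: cycles through 5, 7, -3, -6 every 4 steps. Step 10 lands at position 2 of the cycle → -3.
Row: linear, -4 per step → -48 at step 10.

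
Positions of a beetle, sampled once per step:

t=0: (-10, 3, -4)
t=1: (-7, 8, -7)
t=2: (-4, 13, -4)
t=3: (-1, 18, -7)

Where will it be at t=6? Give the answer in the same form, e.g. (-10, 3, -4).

First: linear, +3 per step → 8 at step 6.
Second: linear, +5 per step → 33 at step 6.
Third: cycles through -4, -7 every 2 steps. Step 6 lands at position 0 of the cycle → -4.

(8, 33, -4)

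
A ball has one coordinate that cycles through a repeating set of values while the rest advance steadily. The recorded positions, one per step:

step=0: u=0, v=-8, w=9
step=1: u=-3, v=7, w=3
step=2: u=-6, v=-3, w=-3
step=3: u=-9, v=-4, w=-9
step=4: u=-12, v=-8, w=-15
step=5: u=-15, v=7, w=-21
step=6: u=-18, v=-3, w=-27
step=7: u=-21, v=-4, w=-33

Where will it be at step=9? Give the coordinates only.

u=-27, v=7, w=-45

U: linear, -3 per step → -27 at step 9.
V: cycles through -8, 7, -3, -4 every 4 steps. Step 9 lands at position 1 of the cycle → 7.
W: linear, -6 per step → -45 at step 9.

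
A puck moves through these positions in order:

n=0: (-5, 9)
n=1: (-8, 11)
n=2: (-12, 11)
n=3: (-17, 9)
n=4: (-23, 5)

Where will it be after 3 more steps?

Taking differences between consecutive positions: (-3, +2), (-4, +0), (-5, -2), (-6, -4). These grow by (-1, -2) each step.
step 5: (-23, 5) + (-7, -6) → (-30, -1)
step 6: (-30, -1) + (-8, -8) → (-38, -9)
step 7: (-38, -9) + (-9, -10) → (-47, -19)

(-47, -19)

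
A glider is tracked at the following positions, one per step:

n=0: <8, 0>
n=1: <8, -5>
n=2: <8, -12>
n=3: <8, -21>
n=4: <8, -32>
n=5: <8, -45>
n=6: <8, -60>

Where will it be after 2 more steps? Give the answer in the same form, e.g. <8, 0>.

<8, -96>

Successive displacements: <+0, -5>, <+0, -7>, <+0, -9>, <+0, -11>, <+0, -13>, <+0, -15> — each changes by <+0, -2>.
step 7: <8, -60> + <+0, -17> → <8, -77>
step 8: <8, -77> + <+0, -19> → <8, -96>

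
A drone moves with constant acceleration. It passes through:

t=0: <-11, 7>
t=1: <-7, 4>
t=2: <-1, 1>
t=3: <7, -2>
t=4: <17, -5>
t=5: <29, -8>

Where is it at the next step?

<43, -11>

First differences are <+4, -3>, <+6, -3>, <+8, -3>, <+10, -3>, <+12, -3>; their common second difference is <+2, +0> (constant acceleration).
step 6: <29, -8> + <+14, -3> → <43, -11>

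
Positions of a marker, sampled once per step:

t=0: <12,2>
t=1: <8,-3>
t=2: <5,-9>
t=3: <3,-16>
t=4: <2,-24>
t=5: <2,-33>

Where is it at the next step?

Taking differences between consecutive positions: <-4,-5>, <-3,-6>, <-2,-7>, <-1,-8>, <+0,-9>. These grow by <+1,-1> each step.
step 6: <2,-33> + <+1,-10> → <3,-43>

<3,-43>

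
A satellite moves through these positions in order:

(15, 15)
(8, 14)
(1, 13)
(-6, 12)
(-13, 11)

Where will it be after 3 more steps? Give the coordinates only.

The position changes by (-7, -1) every step.
step 5: (-13, 11) + (-7, -1) → (-20, 10)
step 6: (-20, 10) + (-7, -1) → (-27, 9)
step 7: (-27, 9) + (-7, -1) → (-34, 8)

(-34, 8)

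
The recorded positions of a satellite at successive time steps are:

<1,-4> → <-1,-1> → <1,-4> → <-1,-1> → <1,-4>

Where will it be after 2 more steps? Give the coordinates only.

<1,-4>

The jumps are <-2,+3>, <+2,-3>, <-2,+3>, <+2,-3> — a geometric progression with ratio -1.
step 5: <1,-4> + <-2,+3> → <-1,-1>
step 6: <-1,-1> + <+2,-3> → <1,-4>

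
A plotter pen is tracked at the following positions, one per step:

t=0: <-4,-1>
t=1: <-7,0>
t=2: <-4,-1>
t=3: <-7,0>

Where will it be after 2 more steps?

<-7,0>

Consecutive displacements <-3,+1>, <+3,-1>, <-3,+1> scale by a factor of -1 each step.
step 4: <-7,0> + <+3,-1> → <-4,-1>
step 5: <-4,-1> + <-3,+1> → <-7,0>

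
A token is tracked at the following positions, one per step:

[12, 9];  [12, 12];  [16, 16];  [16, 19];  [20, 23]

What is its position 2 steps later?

[24, 30]

The moves between consecutive positions are [+0, +3], [+4, +4], [+0, +3], [+4, +4]; they repeat the 2-cycle [[+0, +3], [+4, +4]].
step 5: apply [+0, +3] → [20, 26]
step 6: apply [+4, +4] → [24, 30]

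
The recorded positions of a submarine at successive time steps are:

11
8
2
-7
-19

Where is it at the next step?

Successive displacements: -3, -6, -9, -12 — each changes by -3.
step 5: -19 − 15 → -34

-34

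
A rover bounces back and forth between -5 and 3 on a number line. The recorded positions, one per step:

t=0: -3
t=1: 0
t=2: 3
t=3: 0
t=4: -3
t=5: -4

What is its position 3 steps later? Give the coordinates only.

1

The value travels 3 per step and bounces off the walls at -5 and 3.
  step 6: -4 → -1
  step 7: -1 → 2
  step 8: 2 → 1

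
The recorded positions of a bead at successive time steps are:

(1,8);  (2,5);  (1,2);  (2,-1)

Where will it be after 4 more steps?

(2,-13)

First: cycles through 1, 2 every 2 steps. Step 7 lands at position 1 of the cycle → 2.
Second: linear, -3 per step → -13 at step 7.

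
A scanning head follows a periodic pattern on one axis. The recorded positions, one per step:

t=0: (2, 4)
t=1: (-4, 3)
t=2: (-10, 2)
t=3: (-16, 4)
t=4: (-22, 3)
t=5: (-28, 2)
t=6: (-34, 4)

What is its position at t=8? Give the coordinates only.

First: linear, -6 per step → -46 at step 8.
Second: cycles through 4, 3, 2 every 3 steps. Step 8 lands at position 2 of the cycle → 2.

(-46, 2)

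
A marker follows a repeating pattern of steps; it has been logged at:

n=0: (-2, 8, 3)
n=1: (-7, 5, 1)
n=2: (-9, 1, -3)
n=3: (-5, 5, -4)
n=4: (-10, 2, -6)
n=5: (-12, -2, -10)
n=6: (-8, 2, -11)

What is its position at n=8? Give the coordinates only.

(-15, -5, -17)

Differencing gives (-5, -3, -2), (-2, -4, -4), (+4, +4, -1), (-5, -3, -2), (-2, -4, -4), (+4, +4, -1). This is the pattern (-5, -3, -2), (-2, -4, -4), (+4, +4, -1) repeated.
step 7: apply (-5, -3, -2) → (-13, -1, -13)
step 8: apply (-2, -4, -4) → (-15, -5, -17)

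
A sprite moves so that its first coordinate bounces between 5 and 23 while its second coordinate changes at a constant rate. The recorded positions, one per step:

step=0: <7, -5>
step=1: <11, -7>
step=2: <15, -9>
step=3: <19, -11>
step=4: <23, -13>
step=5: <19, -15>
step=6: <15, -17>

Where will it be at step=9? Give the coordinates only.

<7, -23>

The first coordinate reflects between 5 and 23, moving 4 per step.
  step 7: 15 → 11
  step 8: 11 → 7
  step 9: 7 → 7
The second coordinate changes by -2 each step: at step 9 it is -23.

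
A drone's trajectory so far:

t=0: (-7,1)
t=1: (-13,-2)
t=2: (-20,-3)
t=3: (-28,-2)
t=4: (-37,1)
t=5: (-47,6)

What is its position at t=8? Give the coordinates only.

Taking differences between consecutive positions: (-6,-3), (-7,-1), (-8,+1), (-9,+3), (-10,+5). These grow by (-1,+2) each step.
step 6: (-47,6) + (-11,+7) → (-58,13)
step 7: (-58,13) + (-12,+9) → (-70,22)
step 8: (-70,22) + (-13,+11) → (-83,33)

(-83,33)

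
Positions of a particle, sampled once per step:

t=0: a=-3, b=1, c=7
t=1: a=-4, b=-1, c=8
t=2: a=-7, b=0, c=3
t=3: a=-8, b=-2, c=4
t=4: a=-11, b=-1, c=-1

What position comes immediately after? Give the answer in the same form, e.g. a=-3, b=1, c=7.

a=-12, b=-3, c=0

The moves between consecutive positions are (-1,-2,+1), (-3,+1,-5), (-1,-2,+1), (-3,+1,-5); they repeat the 2-cycle [(-1,-2,+1), (-3,+1,-5)].
step 5: apply (-1,-2,+1) → a=-12, b=-3, c=0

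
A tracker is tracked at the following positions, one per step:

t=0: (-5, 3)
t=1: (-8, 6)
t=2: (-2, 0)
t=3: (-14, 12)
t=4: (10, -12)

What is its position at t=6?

(58, -60)

Step-to-step displacements: (-3, +3), (+6, -6), (-12, +12), (+24, -24); each is -2× the previous.
step 5: (10, -12) + (-48, +48) → (-38, 36)
step 6: (-38, 36) + (+96, -96) → (58, -60)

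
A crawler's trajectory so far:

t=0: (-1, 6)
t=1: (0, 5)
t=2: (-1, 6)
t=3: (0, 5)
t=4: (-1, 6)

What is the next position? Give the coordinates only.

(0, 5)

Step-to-step displacements: (+1, -1), (-1, +1), (+1, -1), (-1, +1); each is -1× the previous.
step 5: (-1, 6) + (+1, -1) → (0, 5)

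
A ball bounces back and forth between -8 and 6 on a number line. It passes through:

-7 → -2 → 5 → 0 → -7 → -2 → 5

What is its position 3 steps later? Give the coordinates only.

The value reflects between -8 and 6, moving 7 per step.
  step 7: 5 → 0
  step 8: 0 → -7
  step 9: -7 → -2

-2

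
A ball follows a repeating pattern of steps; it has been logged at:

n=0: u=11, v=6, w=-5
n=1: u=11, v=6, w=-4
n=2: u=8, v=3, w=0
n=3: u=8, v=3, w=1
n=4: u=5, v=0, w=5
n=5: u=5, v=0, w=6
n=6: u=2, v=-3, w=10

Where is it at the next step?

u=2, v=-3, w=11

Step-to-step displacements: (+0, +0, +1), (-3, -3, +4), (+0, +0, +1), (-3, -3, +4), (+0, +0, +1), (-3, -3, +4) — a repeating cycle of length 2.
step 7: apply (+0, +0, +1) → u=2, v=-3, w=11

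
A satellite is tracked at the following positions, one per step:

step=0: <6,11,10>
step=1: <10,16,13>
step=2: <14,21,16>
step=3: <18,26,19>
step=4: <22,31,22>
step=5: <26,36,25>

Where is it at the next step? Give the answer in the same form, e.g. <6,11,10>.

<30,41,28>

Constant displacement of <+4,+5,+3> per step.
step 6: <26,36,25> + <+4,+5,+3> → <30,41,28>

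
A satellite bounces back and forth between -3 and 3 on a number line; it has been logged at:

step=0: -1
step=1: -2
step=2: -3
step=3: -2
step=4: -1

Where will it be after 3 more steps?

The value travels 1 per step and bounces off the walls at -3 and 3.
  step 5: -1 → 0
  step 6: 0 → 1
  step 7: 1 → 2

2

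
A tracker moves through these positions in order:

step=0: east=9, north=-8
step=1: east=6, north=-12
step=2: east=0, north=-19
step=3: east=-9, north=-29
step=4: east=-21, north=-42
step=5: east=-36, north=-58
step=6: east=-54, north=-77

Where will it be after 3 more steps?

east=-126, north=-152

Taking differences between consecutive positions: (-3, -4), (-6, -7), (-9, -10), (-12, -13), (-15, -16), (-18, -19). These grow by (-3, -3) each step.
step 7: east=-54, north=-77 + (-21, -22) → east=-75, north=-99
step 8: east=-75, north=-99 + (-24, -25) → east=-99, north=-124
step 9: east=-99, north=-124 + (-27, -28) → east=-126, north=-152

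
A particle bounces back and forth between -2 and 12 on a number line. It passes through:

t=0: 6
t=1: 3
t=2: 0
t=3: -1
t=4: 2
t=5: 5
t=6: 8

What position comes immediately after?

11

The value travels 3 per step and bounces off the walls at -2 and 12.
  step 7: 8 → 11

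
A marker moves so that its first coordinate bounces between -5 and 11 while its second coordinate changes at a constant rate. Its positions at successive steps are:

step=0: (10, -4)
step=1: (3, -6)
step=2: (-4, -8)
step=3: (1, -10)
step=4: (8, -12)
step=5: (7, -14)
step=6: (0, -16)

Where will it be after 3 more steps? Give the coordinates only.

The first coordinate reflects between -5 and 11, moving 7 per step.
  step 7: 0 → -3
  step 8: -3 → 4
  step 9: 4 → 11
The second coordinate changes by -2 each step: at step 9 it is -22.

(11, -22)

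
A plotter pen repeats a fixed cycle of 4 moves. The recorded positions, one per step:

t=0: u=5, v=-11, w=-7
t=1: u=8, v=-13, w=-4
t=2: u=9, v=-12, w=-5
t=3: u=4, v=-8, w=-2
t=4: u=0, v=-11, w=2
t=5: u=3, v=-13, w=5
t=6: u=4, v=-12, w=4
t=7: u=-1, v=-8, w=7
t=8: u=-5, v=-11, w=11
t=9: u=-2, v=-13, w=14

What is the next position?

u=-1, v=-12, w=13

The moves between consecutive positions are (+3, -2, +3), (+1, +1, -1), (-5, +4, +3), (-4, -3, +4), (+3, -2, +3), (+1, +1, -1), (-5, +4, +3), (-4, -3, +4), (+3, -2, +3); they repeat the 4-cycle [(+3, -2, +3), (+1, +1, -1), (-5, +4, +3), (-4, -3, +4)].
step 10: apply (+1, +1, -1) → u=-1, v=-12, w=13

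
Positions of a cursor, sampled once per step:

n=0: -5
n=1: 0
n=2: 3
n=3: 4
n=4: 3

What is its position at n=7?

Successive displacements: +5, +3, +1, -1 — each changes by -2.
step 5: 3 − 3 → 0
step 6: 0 − 5 → -5
step 7: -5 − 7 → -12

-12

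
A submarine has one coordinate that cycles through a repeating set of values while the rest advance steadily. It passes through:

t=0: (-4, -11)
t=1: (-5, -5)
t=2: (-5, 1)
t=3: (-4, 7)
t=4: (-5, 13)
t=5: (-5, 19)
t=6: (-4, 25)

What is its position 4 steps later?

The first coordinate repeats the cycle [-4, -5, -5] with period 3; step 10 mod 3 = 1, giving -5.
The second coordinate changes by +6 each step, so at step 10 it is -11 + 10·(6) = 49.

(-5, 49)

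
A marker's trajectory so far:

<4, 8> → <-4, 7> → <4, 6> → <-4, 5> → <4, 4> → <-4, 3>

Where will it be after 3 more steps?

The first coordinate repeats the cycle [4, -4] with period 2; step 8 mod 2 = 0, giving 4.
The second coordinate changes by -1 each step, so at step 8 it is 8 + 8·(-1) = 0.

<4, 0>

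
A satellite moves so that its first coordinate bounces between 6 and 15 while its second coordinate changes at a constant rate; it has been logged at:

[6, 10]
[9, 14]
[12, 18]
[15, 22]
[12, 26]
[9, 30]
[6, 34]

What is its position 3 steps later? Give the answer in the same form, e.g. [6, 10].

The first coordinate travels 3 per step and bounces off the walls at 6 and 15.
  step 7: 6 → 9
  step 8: 9 → 12
  step 9: 12 → 15
The second coordinate changes by +4 each step: at step 9 it is 46.

[15, 46]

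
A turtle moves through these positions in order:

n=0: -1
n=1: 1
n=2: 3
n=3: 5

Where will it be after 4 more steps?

Each step adds +2 to the position.
step 4: 5 + 2 → 7
step 5: 7 + 2 → 9
step 6: 9 + 2 → 11
step 7: 11 + 2 → 13

13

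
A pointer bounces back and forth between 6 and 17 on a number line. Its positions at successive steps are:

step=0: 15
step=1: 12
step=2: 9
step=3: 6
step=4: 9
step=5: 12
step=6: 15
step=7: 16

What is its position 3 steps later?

The value travels 3 per step and bounces off the walls at 6 and 17.
  step 8: 16 → 13
  step 9: 13 → 10
  step 10: 10 → 7

7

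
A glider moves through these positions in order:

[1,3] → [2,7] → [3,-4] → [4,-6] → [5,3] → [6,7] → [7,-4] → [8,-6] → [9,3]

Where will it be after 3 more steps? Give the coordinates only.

First: linear, +1 per step → 12 at step 11.
Second: cycles through 3, 7, -4, -6 every 4 steps. Step 11 lands at position 3 of the cycle → -6.

[12,-6]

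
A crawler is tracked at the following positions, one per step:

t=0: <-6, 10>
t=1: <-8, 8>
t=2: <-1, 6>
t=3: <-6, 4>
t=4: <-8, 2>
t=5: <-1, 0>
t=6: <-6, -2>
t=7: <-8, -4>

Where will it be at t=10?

<-8, -10>

First: cycles through -6, -8, -1 every 3 steps. Step 10 lands at position 1 of the cycle → -8.
Second: linear, -2 per step → -10 at step 10.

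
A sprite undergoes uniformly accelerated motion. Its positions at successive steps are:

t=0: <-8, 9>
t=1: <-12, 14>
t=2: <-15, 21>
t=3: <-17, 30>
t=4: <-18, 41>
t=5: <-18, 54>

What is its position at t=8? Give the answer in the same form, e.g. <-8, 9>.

<-12, 105>

Taking differences between consecutive positions: <-4, +5>, <-3, +7>, <-2, +9>, <-1, +11>, <+0, +13>. These grow by <+1, +2> each step.
step 6: <-18, 54> + <+1, +15> → <-17, 69>
step 7: <-17, 69> + <+2, +17> → <-15, 86>
step 8: <-15, 86> + <+3, +19> → <-12, 105>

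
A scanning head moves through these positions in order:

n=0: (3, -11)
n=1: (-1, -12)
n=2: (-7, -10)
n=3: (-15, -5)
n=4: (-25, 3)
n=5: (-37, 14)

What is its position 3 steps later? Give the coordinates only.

First differences are (-4, -1), (-6, +2), (-8, +5), (-10, +8), (-12, +11); their common second difference is (-2, +3) (constant acceleration).
step 6: (-37, 14) + (-14, +14) → (-51, 28)
step 7: (-51, 28) + (-16, +17) → (-67, 45)
step 8: (-67, 45) + (-18, +20) → (-85, 65)

(-85, 65)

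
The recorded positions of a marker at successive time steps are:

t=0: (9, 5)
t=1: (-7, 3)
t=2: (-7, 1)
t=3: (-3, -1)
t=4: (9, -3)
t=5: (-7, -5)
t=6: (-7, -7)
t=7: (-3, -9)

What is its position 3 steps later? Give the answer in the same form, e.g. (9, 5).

The first coordinate repeats the cycle [9, -7, -7, -3] with period 4; step 10 mod 4 = 2, giving -7.
The second coordinate changes by -2 each step, so at step 10 it is 5 + 10·(-2) = -15.

(-7, -15)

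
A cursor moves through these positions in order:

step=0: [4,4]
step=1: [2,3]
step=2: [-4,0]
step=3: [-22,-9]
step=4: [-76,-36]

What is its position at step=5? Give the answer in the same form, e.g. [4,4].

Step-to-step displacements: [-2,-1], [-6,-3], [-18,-9], [-54,-27]; each is 3× the previous.
step 5: [-76,-36] + [-162,-81] → [-238,-117]

[-238,-117]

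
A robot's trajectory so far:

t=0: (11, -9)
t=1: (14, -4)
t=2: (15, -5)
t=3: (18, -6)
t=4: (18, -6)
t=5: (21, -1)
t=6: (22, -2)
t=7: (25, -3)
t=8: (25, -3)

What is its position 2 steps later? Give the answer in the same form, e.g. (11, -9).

Step-to-step displacements: (+3, +5), (+1, -1), (+3, -1), (+0, +0), (+3, +5), (+1, -1), (+3, -1), (+0, +0) — a repeating cycle of length 4.
step 9: apply (+3, +5) → (28, 2)
step 10: apply (+1, -1) → (29, 1)

(29, 1)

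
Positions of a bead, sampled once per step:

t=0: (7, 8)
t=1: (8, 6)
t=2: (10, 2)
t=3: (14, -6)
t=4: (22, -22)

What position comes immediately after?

(38, -54)

Consecutive displacements (+1, -2), (+2, -4), (+4, -8), (+8, -16) scale by a factor of 2 each step.
step 5: (22, -22) + (+16, -32) → (38, -54)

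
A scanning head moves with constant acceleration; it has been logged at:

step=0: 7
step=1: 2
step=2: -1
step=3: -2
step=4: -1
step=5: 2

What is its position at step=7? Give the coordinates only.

14

Taking differences between consecutive positions: -5, -3, -1, +1, +3. These grow by +2 each step.
step 6: 2 + 5 → 7
step 7: 7 + 7 → 14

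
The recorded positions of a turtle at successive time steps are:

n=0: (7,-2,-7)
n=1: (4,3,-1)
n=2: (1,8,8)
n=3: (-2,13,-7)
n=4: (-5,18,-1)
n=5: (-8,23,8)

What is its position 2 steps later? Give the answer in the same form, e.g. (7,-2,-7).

(-14,33,-1)

The first coordinate changes by -3 each step, so at step 7 it is 7 + 7·(-3) = -14.
The second coordinate changes by +5 each step, so at step 7 it is -2 + 7·(5) = 33.
The third coordinate repeats the cycle [-7, -1, 8] with period 3; step 7 mod 3 = 1, giving -1.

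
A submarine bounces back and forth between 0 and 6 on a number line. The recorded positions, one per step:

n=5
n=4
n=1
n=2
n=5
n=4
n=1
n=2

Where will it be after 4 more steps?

The value reflects between 0 and 6, moving 3 per step.
  step 8: 2 → 5
  step 9: 5 → 4
  step 10: 4 → 1
  step 11: 1 → 2

n=2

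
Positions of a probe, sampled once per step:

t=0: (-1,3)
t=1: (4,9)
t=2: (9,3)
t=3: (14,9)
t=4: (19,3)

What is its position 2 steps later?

(29,3)

First: linear, +5 per step → 29 at step 6.
Second: cycles through 3, 9 every 2 steps. Step 6 lands at position 0 of the cycle → 3.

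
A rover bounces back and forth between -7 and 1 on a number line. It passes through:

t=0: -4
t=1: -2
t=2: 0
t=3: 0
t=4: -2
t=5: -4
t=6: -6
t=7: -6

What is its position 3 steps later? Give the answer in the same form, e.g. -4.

0

The value travels 2 per step and bounces off the walls at -7 and 1.
  step 8: -6 → -4
  step 9: -4 → -2
  step 10: -2 → 0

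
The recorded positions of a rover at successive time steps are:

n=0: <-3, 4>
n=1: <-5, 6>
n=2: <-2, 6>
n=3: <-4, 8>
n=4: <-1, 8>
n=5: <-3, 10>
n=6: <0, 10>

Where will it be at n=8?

Differencing gives <-2, +2>, <+3, +0>, <-2, +2>, <+3, +0>, <-2, +2>, <+3, +0>. This is the pattern <-2, +2>, <+3, +0> repeated.
step 7: apply <-2, +2> → <-2, 12>
step 8: apply <+3, +0> → <1, 12>

<1, 12>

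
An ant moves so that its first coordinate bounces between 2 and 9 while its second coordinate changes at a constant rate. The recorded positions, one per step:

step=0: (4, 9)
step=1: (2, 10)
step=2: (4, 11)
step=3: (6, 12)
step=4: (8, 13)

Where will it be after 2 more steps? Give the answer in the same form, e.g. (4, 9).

The first coordinate travels 2 per step and bounces off the walls at 2 and 9.
  step 5: 8 → 8
  step 6: 8 → 6
The second coordinate changes by +1 each step: at step 6 it is 15.

(6, 15)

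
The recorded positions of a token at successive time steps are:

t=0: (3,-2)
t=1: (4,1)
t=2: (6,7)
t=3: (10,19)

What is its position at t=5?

Step-to-step displacements: (+1,+3), (+2,+6), (+4,+12); each is 2× the previous.
step 4: (10,19) + (+8,+24) → (18,43)
step 5: (18,43) + (+16,+48) → (34,91)

(34,91)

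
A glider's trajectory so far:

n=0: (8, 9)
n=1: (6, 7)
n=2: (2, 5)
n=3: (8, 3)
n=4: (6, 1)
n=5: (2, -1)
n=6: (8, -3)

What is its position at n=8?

First: cycles through 8, 6, 2 every 3 steps. Step 8 lands at position 2 of the cycle → 2.
Second: linear, -2 per step → -7 at step 8.

(2, -7)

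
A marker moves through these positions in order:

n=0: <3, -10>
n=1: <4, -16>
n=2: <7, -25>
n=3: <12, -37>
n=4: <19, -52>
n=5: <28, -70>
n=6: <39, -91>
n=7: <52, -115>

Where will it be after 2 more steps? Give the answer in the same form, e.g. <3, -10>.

<84, -172>

Taking differences between consecutive positions: <+1, -6>, <+3, -9>, <+5, -12>, <+7, -15>, <+9, -18>, <+11, -21>, <+13, -24>. These grow by <+2, -3> each step.
step 8: <52, -115> + <+15, -27> → <67, -142>
step 9: <67, -142> + <+17, -30> → <84, -172>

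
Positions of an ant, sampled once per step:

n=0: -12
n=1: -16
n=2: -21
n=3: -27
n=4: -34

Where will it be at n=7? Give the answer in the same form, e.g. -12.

-61

First differences are -4, -5, -6, -7; their common second difference is -1 (constant acceleration).
step 5: -34 − 8 → -42
step 6: -42 − 9 → -51
step 7: -51 − 10 → -61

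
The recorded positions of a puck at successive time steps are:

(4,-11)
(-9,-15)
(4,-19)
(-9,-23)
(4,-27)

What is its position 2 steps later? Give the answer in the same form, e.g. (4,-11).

(4,-35)

First: cycles through 4, -9 every 2 steps. Step 6 lands at position 0 of the cycle → 4.
Second: linear, -4 per step → -35 at step 6.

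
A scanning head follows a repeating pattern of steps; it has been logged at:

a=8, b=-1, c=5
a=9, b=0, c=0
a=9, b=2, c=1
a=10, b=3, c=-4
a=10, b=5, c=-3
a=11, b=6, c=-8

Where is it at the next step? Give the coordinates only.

The moves between consecutive positions are (+1, +1, -5), (+0, +2, +1), (+1, +1, -5), (+0, +2, +1), (+1, +1, -5); they repeat the 2-cycle [(+1, +1, -5), (+0, +2, +1)].
step 6: apply (+0, +2, +1) → a=11, b=8, c=-7

a=11, b=8, c=-7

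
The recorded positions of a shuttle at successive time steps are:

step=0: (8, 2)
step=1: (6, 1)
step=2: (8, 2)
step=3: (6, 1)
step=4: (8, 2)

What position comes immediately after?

Step-to-step displacements: (-2, -1), (+2, +1), (-2, -1), (+2, +1); each is -1× the previous.
step 5: (8, 2) + (-2, -1) → (6, 1)

(6, 1)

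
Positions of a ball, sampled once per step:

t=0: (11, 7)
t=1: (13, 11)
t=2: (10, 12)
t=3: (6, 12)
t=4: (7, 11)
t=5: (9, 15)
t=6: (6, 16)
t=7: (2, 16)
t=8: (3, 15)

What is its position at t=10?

(2, 20)

Step-to-step displacements: (+2, +4), (-3, +1), (-4, +0), (+1, -1), (+2, +4), (-3, +1), (-4, +0), (+1, -1) — a repeating cycle of length 4.
step 9: apply (+2, +4) → (5, 19)
step 10: apply (-3, +1) → (2, 20)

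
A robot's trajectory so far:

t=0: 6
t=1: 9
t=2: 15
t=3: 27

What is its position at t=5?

99

The jumps are +3, +6, +12 — a geometric progression with ratio 2.
step 4: 27 + 24 → 51
step 5: 51 + 48 → 99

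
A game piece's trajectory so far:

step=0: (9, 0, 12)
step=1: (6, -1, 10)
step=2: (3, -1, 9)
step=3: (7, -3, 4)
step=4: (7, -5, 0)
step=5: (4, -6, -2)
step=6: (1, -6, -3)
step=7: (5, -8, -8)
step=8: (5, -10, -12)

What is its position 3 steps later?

Differencing gives (-3, -1, -2), (-3, +0, -1), (+4, -2, -5), (+0, -2, -4), (-3, -1, -2), (-3, +0, -1), (+4, -2, -5), (+0, -2, -4). This is the pattern (-3, -1, -2), (-3, +0, -1), (+4, -2, -5), (+0, -2, -4) repeated.
step 9: apply (-3, -1, -2) → (2, -11, -14)
step 10: apply (-3, +0, -1) → (-1, -11, -15)
step 11: apply (+4, -2, -5) → (3, -13, -20)

(3, -13, -20)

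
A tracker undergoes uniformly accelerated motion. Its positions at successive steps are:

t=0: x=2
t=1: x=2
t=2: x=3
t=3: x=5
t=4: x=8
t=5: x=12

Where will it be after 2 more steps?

x=23

Successive displacements: +0, +1, +2, +3, +4 — each changes by +1.
step 6: 12 + 5 → x=17
step 7: 17 + 6 → x=23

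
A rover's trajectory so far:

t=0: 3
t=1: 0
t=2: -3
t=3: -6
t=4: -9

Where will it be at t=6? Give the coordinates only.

Each step adds -3 to the position.
step 5: -9 − 3 → -12
step 6: -12 − 3 → -15

-15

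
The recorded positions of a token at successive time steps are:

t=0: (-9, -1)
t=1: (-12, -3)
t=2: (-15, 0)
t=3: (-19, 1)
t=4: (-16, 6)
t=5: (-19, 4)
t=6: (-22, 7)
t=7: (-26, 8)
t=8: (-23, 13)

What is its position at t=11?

(-33, 15)

Differencing gives (-3, -2), (-3, +3), (-4, +1), (+3, +5), (-3, -2), (-3, +3), (-4, +1), (+3, +5). This is the pattern (-3, -2), (-3, +3), (-4, +1), (+3, +5) repeated.
step 9: apply (-3, -2) → (-26, 11)
step 10: apply (-3, +3) → (-29, 14)
step 11: apply (-4, +1) → (-33, 15)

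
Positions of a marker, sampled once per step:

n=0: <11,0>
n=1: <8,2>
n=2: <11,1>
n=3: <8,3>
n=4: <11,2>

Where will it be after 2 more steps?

Differencing gives <-3,+2>, <+3,-1>, <-3,+2>, <+3,-1>. This is the pattern <-3,+2>, <+3,-1> repeated.
step 5: apply <-3,+2> → <8,4>
step 6: apply <+3,-1> → <11,3>

<11,3>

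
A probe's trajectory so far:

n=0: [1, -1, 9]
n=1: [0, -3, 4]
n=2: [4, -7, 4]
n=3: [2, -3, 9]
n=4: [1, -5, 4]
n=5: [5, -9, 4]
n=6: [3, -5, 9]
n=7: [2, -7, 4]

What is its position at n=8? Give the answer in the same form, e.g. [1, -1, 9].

Differencing gives [-1, -2, -5], [+4, -4, +0], [-2, +4, +5], [-1, -2, -5], [+4, -4, +0], [-2, +4, +5], [-1, -2, -5]. This is the pattern [-1, -2, -5], [+4, -4, +0], [-2, +4, +5] repeated.
step 8: apply [+4, -4, +0] → [6, -11, 4]

[6, -11, 4]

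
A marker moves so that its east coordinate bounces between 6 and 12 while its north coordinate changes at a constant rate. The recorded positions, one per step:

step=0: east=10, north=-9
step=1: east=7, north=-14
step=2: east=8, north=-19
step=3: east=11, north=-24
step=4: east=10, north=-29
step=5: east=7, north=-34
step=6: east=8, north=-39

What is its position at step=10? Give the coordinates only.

The east coordinate travels 3 per step and bounces off the walls at 6 and 12.
  step 7: 8 → 11
  step 8: 11 → 10
  step 9: 10 → 7
  step 10: 7 → 8
The north coordinate changes by -5 each step: at step 10 it is -59.

east=8, north=-59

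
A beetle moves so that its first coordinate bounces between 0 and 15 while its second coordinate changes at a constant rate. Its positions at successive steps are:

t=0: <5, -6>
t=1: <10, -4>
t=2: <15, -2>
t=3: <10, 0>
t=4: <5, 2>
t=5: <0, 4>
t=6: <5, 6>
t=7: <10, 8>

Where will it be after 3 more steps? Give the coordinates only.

The first coordinate reflects between 0 and 15, moving 5 per step.
  step 8: 10 → 15
  step 9: 15 → 10
  step 10: 10 → 5
The second coordinate changes by +2 each step: at step 10 it is 14.

<5, 14>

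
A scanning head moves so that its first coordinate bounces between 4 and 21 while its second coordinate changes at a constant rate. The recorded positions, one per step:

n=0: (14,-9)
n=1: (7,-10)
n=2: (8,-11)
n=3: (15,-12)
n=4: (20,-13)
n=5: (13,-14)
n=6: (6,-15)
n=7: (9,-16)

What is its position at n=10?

The first coordinate reflects between 4 and 21, moving 7 per step.
  step 8: 9 → 16
  step 9: 16 → 19
  step 10: 19 → 12
The second coordinate changes by -1 each step: at step 10 it is -19.

(12,-19)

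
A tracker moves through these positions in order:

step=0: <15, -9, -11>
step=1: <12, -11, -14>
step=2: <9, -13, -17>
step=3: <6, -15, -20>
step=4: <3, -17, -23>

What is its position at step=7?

Each step adds <-3, -2, -3> to the position.
step 5: <3, -17, -23> + <-3, -2, -3> → <0, -19, -26>
step 6: <0, -19, -26> + <-3, -2, -3> → <-3, -21, -29>
step 7: <-3, -21, -29> + <-3, -2, -3> → <-6, -23, -32>

<-6, -23, -32>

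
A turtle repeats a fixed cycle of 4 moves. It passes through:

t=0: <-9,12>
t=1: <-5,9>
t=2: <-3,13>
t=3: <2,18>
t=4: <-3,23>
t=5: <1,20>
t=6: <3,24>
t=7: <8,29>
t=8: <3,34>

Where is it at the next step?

The moves between consecutive positions are <+4,-3>, <+2,+4>, <+5,+5>, <-5,+5>, <+4,-3>, <+2,+4>, <+5,+5>, <-5,+5>; they repeat the 4-cycle [<+4,-3>, <+2,+4>, <+5,+5>, <-5,+5>].
step 9: apply <+4,-3> → <7,31>

<7,31>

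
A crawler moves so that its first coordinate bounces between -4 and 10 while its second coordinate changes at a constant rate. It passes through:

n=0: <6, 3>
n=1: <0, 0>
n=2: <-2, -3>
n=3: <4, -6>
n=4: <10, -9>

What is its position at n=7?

The first coordinate travels 6 per step and bounces off the walls at -4 and 10.
  step 5: 10 → 4
  step 6: 4 → -2
  step 7: -2 → 0
The second coordinate changes by -3 each step: at step 7 it is -18.

<0, -18>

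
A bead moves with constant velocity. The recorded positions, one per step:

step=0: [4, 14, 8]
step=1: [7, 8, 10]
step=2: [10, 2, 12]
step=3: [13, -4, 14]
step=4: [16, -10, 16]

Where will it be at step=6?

Constant displacement of [+3, -6, +2] per step.
step 5: [16, -10, 16] + [+3, -6, +2] → [19, -16, 18]
step 6: [19, -16, 18] + [+3, -6, +2] → [22, -22, 20]

[22, -22, 20]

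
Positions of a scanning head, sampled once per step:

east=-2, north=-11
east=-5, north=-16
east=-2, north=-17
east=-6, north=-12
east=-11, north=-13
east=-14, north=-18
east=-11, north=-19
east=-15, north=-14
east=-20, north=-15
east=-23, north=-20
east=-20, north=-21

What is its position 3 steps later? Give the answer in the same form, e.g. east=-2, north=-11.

The moves between consecutive positions are (-3,-5), (+3,-1), (-4,+5), (-5,-1), (-3,-5), (+3,-1), (-4,+5), (-5,-1), (-3,-5), (+3,-1); they repeat the 4-cycle [(-3,-5), (+3,-1), (-4,+5), (-5,-1)].
step 11: apply (-4,+5) → east=-24, north=-16
step 12: apply (-5,-1) → east=-29, north=-17
step 13: apply (-3,-5) → east=-32, north=-22

east=-32, north=-22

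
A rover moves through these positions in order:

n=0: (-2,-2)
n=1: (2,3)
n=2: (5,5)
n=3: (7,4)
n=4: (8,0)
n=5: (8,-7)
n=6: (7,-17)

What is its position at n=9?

(-2,-65)

Successive displacements: (+4,+5), (+3,+2), (+2,-1), (+1,-4), (+0,-7), (-1,-10) — each changes by (-1,-3).
step 7: (7,-17) + (-2,-13) → (5,-30)
step 8: (5,-30) + (-3,-16) → (2,-46)
step 9: (2,-46) + (-4,-19) → (-2,-65)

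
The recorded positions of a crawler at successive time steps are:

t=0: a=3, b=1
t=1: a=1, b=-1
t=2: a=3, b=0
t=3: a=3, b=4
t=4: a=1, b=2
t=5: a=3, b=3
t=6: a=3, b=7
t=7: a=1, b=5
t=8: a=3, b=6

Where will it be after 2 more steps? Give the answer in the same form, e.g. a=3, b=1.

a=1, b=8

Step-to-step displacements: (-2, -2), (+2, +1), (+0, +4), (-2, -2), (+2, +1), (+0, +4), (-2, -2), (+2, +1) — a repeating cycle of length 3.
step 9: apply (+0, +4) → a=3, b=10
step 10: apply (-2, -2) → a=1, b=8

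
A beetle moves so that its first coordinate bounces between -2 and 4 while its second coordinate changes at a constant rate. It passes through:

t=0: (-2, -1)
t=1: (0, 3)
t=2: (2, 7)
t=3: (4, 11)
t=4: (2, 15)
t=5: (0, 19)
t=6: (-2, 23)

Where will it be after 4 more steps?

(2, 39)

The first coordinate travels 2 per step and bounces off the walls at -2 and 4.
  step 7: -2 → 0
  step 8: 0 → 2
  step 9: 2 → 4
  step 10: 4 → 2
The second coordinate changes by +4 each step: at step 10 it is 39.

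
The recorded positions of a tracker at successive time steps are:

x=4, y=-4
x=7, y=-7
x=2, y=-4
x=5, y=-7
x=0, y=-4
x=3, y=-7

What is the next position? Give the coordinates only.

x=-2, y=-4

Step-to-step displacements: (+3, -3), (-5, +3), (+3, -3), (-5, +3), (+3, -3) — a repeating cycle of length 2.
step 6: apply (-5, +3) → x=-2, y=-4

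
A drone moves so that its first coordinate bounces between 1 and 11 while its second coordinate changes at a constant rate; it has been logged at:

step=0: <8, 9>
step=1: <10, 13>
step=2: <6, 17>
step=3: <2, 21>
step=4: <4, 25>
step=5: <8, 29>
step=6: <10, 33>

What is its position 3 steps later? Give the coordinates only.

<4, 45>

The first coordinate reflects between 1 and 11, moving 4 per step.
  step 7: 10 → 6
  step 8: 6 → 2
  step 9: 2 → 4
The second coordinate changes by +4 each step: at step 9 it is 45.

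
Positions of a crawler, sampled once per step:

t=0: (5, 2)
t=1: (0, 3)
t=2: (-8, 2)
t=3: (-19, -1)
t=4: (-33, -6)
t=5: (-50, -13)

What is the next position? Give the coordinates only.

(-70, -22)

First differences are (-5, +1), (-8, -1), (-11, -3), (-14, -5), (-17, -7); their common second difference is (-3, -2) (constant acceleration).
step 6: (-50, -13) + (-20, -9) → (-70, -22)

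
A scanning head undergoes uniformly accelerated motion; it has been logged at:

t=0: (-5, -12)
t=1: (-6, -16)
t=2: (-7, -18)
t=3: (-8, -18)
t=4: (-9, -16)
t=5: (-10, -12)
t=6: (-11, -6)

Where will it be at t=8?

First differences are (-1, -4), (-1, -2), (-1, +0), (-1, +2), (-1, +4), (-1, +6); their common second difference is (+0, +2) (constant acceleration).
step 7: (-11, -6) + (-1, +8) → (-12, 2)
step 8: (-12, 2) + (-1, +10) → (-13, 12)

(-13, 12)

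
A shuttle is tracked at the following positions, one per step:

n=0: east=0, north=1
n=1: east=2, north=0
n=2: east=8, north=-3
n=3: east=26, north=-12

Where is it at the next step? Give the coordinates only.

east=80, north=-39

The jumps are (+2,-1), (+6,-3), (+18,-9) — a geometric progression with ratio 3.
step 4: east=26, north=-12 + (+54,-27) → east=80, north=-39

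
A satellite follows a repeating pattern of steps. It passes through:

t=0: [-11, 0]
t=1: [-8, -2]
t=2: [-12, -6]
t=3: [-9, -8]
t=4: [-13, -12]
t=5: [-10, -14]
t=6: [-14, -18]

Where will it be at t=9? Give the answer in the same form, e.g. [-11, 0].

[-12, -26]

Step-to-step displacements: [+3, -2], [-4, -4], [+3, -2], [-4, -4], [+3, -2], [-4, -4] — a repeating cycle of length 2.
step 7: apply [+3, -2] → [-11, -20]
step 8: apply [-4, -4] → [-15, -24]
step 9: apply [+3, -2] → [-12, -26]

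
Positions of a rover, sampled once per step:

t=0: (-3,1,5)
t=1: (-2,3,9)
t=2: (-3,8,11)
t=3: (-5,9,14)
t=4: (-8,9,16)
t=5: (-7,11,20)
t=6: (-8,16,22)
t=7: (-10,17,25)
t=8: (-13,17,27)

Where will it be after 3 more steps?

(-15,25,36)

Differencing gives (+1,+2,+4), (-1,+5,+2), (-2,+1,+3), (-3,+0,+2), (+1,+2,+4), (-1,+5,+2), (-2,+1,+3), (-3,+0,+2). This is the pattern (+1,+2,+4), (-1,+5,+2), (-2,+1,+3), (-3,+0,+2) repeated.
step 9: apply (+1,+2,+4) → (-12,19,31)
step 10: apply (-1,+5,+2) → (-13,24,33)
step 11: apply (-2,+1,+3) → (-15,25,36)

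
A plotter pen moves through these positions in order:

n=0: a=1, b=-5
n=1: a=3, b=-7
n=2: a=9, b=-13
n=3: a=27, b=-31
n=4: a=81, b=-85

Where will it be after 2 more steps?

a=729, b=-733

The jumps are (+2, -2), (+6, -6), (+18, -18), (+54, -54) — a geometric progression with ratio 3.
step 5: a=81, b=-85 + (+162, -162) → a=243, b=-247
step 6: a=243, b=-247 + (+486, -486) → a=729, b=-733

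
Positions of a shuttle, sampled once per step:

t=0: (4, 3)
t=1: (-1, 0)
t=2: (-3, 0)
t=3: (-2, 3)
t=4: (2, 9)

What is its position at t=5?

(9, 18)

First differences are (-5, -3), (-2, +0), (+1, +3), (+4, +6); their common second difference is (+3, +3) (constant acceleration).
step 5: (2, 9) + (+7, +9) → (9, 18)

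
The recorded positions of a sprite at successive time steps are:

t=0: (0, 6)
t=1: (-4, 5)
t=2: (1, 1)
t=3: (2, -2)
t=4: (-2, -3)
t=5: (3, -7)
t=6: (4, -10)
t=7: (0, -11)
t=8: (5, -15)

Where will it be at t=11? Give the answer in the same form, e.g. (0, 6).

(7, -23)

Differencing gives (-4, -1), (+5, -4), (+1, -3), (-4, -1), (+5, -4), (+1, -3), (-4, -1), (+5, -4). This is the pattern (-4, -1), (+5, -4), (+1, -3) repeated.
step 9: apply (+1, -3) → (6, -18)
step 10: apply (-4, -1) → (2, -19)
step 11: apply (+5, -4) → (7, -23)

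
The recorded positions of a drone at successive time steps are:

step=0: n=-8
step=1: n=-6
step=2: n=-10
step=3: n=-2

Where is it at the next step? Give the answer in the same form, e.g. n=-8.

n=-18

Step-to-step displacements: +2, -4, +8; each is -2× the previous.
step 4: -2 − 16 → n=-18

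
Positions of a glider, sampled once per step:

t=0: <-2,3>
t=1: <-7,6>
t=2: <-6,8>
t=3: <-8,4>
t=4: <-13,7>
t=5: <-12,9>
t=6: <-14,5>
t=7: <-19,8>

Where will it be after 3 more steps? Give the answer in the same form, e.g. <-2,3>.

<-25,9>

Step-to-step displacements: <-5,+3>, <+1,+2>, <-2,-4>, <-5,+3>, <+1,+2>, <-2,-4>, <-5,+3> — a repeating cycle of length 3.
step 8: apply <+1,+2> → <-18,10>
step 9: apply <-2,-4> → <-20,6>
step 10: apply <-5,+3> → <-25,9>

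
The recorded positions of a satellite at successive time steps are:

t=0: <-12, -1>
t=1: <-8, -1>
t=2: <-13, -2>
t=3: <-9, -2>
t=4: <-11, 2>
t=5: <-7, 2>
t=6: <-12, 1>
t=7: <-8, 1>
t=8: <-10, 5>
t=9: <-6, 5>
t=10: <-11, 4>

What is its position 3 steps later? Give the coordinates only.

<-5, 8>

The moves between consecutive positions are <+4, +0>, <-5, -1>, <+4, +0>, <-2, +4>, <+4, +0>, <-5, -1>, <+4, +0>, <-2, +4>, <+4, +0>, <-5, -1>; they repeat the 4-cycle [<+4, +0>, <-5, -1>, <+4, +0>, <-2, +4>].
step 11: apply <+4, +0> → <-7, 4>
step 12: apply <-2, +4> → <-9, 8>
step 13: apply <+4, +0> → <-5, 8>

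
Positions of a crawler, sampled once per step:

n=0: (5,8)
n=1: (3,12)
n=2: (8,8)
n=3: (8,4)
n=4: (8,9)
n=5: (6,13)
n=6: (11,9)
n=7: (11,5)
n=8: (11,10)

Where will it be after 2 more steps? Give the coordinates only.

(14,10)

Differencing gives (-2,+4), (+5,-4), (+0,-4), (+0,+5), (-2,+4), (+5,-4), (+0,-4), (+0,+5). This is the pattern (-2,+4), (+5,-4), (+0,-4), (+0,+5) repeated.
step 9: apply (-2,+4) → (9,14)
step 10: apply (+5,-4) → (14,10)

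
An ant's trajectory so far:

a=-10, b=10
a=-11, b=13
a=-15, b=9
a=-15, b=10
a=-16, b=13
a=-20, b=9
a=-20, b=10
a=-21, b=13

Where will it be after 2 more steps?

a=-25, b=10

Step-to-step displacements: (-1, +3), (-4, -4), (+0, +1), (-1, +3), (-4, -4), (+0, +1), (-1, +3) — a repeating cycle of length 3.
step 8: apply (-4, -4) → a=-25, b=9
step 9: apply (+0, +1) → a=-25, b=10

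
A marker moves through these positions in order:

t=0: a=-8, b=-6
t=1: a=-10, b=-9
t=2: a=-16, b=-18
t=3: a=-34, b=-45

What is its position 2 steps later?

The jumps are (-2, -3), (-6, -9), (-18, -27) — a geometric progression with ratio 3.
step 4: a=-34, b=-45 + (-54, -81) → a=-88, b=-126
step 5: a=-88, b=-126 + (-162, -243) → a=-250, b=-369

a=-250, b=-369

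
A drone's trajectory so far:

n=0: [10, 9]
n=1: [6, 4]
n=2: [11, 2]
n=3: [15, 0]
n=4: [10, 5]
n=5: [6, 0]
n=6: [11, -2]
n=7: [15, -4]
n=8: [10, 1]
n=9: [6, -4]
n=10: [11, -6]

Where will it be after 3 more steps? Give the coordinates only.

The moves between consecutive positions are [-4, -5], [+5, -2], [+4, -2], [-5, +5], [-4, -5], [+5, -2], [+4, -2], [-5, +5], [-4, -5], [+5, -2]; they repeat the 4-cycle [[-4, -5], [+5, -2], [+4, -2], [-5, +5]].
step 11: apply [+4, -2] → [15, -8]
step 12: apply [-5, +5] → [10, -3]
step 13: apply [-4, -5] → [6, -8]

[6, -8]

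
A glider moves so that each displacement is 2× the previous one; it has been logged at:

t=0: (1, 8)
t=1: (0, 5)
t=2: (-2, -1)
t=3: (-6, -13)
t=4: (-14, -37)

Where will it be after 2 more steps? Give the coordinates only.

(-62, -181)

Step-to-step displacements: (-1, -3), (-2, -6), (-4, -12), (-8, -24); each is 2× the previous.
step 5: (-14, -37) + (-16, -48) → (-30, -85)
step 6: (-30, -85) + (-32, -96) → (-62, -181)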